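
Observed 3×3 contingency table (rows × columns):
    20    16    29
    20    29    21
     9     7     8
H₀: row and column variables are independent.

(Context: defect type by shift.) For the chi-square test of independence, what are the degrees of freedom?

df = (r−1)(c−1) = (3−1)·(3−1) = 4

degrees of freedom = 4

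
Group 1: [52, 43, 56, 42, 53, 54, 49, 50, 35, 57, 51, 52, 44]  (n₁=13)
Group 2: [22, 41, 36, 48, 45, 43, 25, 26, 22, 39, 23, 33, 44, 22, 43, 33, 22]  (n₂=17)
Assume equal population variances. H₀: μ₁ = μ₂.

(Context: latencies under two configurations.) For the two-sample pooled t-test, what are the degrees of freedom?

degrees of freedom = 28

df = n₁ + n₂ − 2 = 13 + 17 − 2 = 28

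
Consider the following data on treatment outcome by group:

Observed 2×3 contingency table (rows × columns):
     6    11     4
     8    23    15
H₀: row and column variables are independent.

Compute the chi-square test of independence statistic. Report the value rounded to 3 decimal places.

test statistic = 1.814

Row totals [21, 46], col totals [14, 34, 19], n=67
χ² = (6−4.39)²/4.39 + (11−10.66)²/10.66 + (4−5.96)²/5.96 + (8−9.61)²/9.61 + (23−23.34)²/23.34 + (15−13.04)²/13.04 = 1.8136
df = 2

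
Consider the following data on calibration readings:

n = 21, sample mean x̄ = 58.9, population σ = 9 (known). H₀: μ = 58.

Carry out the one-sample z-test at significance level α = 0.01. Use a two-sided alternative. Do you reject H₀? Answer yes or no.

SE = σ/√n = 9/√21 = 1.9640
z = (x̄−μ₀)/SE = (58.9−58)/1.9640 = 0.4583
p-value (two-sided) = 0.64677
At α=0.01: p ≥ α → fail to reject H₀

reject H₀: no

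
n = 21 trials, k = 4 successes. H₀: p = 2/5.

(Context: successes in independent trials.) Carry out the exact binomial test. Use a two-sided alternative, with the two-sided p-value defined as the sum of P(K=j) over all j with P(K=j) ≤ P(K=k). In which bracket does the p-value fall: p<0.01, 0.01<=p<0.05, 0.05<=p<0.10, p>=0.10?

Exact binomial: n=21, k=4, p₀=2/5=0.4000
P(X=j) = C(n,j)·p₀^j·(1−p₀)^(n−j); p = Σ P(X=j) over j with P(X=j) ≤ P(X=4)
p-value (two-sided) = 0.07218
→ bracket: 0.05<=p<0.10

p-value bracket: 0.05<=p<0.10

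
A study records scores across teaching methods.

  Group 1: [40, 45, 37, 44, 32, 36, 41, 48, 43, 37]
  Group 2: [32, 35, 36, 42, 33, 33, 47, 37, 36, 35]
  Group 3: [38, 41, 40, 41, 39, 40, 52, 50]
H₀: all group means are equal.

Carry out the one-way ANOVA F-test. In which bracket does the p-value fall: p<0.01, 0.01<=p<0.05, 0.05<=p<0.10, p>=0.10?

Group means [40.30, 36.60, 42.62], grand mean 39.643
SSB = Σnᵢ(x̄ᵢ−x̄)² = 168.054; SSW = ΣΣ(x−x̄ᵢ)² = 598.375
MSB = 168.054/2 = 84.0268; MSW = 598.375/25 = 23.9350
F = MSB/MSW = 3.5106
df = (2, 25)
p-value (upper-tail) = 0.04532
→ bracket: 0.01<=p<0.05

p-value bracket: 0.01<=p<0.05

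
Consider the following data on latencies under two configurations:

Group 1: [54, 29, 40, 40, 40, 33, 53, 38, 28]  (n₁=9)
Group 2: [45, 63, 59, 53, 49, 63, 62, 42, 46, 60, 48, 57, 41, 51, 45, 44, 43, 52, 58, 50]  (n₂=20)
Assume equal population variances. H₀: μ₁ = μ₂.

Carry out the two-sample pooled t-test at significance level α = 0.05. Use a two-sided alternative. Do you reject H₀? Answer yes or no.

reject H₀: yes

x̄₁=39.444, s₁=9.221, n₁=9
x̄₂=51.550, s₂=7.409, n₂=20
s_p² = [8·9.221² + 19·7.409²]/27 = 63.8212
SE = √(s_p²·(1/9+1/20)) = 3.2066
t = (39.444−51.550)/3.2066 = -3.7752
df = 27
p-value (two-sided) = 0.00080
At α=0.05: p < α → reject H₀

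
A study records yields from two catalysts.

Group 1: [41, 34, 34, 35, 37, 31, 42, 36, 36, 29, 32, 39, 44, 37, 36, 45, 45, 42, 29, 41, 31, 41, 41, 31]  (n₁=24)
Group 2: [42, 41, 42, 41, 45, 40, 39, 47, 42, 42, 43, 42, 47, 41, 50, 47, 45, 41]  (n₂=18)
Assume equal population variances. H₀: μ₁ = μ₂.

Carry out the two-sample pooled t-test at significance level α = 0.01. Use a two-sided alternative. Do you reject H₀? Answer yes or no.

x̄₁=37.042, s₁=5.026, n₁=24
x̄₂=43.167, s₂=2.975, n₂=18
s_p² = [23·5.026² + 17·2.975²]/40 = 18.2865
SE = √(s_p²·(1/24+1/18)) = 1.3334
t = (37.042−43.167)/1.3334 = -4.5937
df = 40
p-value (two-sided) = 0.00004
At α=0.01: p < α → reject H₀

reject H₀: yes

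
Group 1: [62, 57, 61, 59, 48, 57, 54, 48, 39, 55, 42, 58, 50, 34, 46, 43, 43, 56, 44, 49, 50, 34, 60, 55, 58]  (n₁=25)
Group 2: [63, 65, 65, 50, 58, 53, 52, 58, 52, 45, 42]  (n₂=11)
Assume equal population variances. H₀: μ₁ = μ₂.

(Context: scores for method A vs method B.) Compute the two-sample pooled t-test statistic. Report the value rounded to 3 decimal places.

x̄₁=50.480, s₁=8.227, n₁=25
x̄₂=54.818, s₂=7.731, n₂=11
s_p² = [24·8.227² + 10·7.731²]/34 = 65.3493
SE = √(s_p²·(1/25+1/11)) = 2.9249
t = (50.480−54.818)/2.9249 = -1.4832
df = 34

test statistic = -1.483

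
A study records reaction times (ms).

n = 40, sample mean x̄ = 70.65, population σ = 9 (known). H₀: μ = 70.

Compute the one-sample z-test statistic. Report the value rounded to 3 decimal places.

SE = σ/√n = 9/√40 = 1.4230
z = (x̄−μ₀)/SE = (70.65−70)/1.4230 = 0.4568

test statistic = 0.457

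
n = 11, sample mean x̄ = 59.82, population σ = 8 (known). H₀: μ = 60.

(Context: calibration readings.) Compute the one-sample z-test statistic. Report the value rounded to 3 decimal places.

test statistic = -0.075

SE = σ/√n = 8/√11 = 2.4121
z = (x̄−μ₀)/SE = (59.82−60)/2.4121 = -0.0746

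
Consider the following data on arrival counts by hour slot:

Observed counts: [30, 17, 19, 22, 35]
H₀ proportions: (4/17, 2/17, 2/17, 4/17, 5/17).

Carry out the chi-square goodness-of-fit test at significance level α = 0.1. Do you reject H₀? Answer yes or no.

reject H₀: no

n = 123; E_i = n·p_i = [28.94, 14.47, 14.47, 28.94, 36.18]
χ² = (30−28.94)²/28.94 + (17−14.47)²/14.47 + (19−14.47)²/14.47 + (22−28.94)²/28.94 + (35−36.18)²/36.18 = 3.6016
df = 4
p-value (upper-tail) = 0.46260
At α=0.1: p ≥ α → fail to reject H₀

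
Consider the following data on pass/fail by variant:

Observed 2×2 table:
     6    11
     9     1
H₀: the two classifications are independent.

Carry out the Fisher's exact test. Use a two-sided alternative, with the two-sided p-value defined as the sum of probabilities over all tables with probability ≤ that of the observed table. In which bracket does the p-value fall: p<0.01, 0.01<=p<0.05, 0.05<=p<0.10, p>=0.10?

p-value bracket: 0.01<=p<0.05

Margins: r₁=17, r₂=10, c₁=15, c₂=12, n=27
p_obs = C(17,6)·C(10,9)/C(27,15); sum pmf over tables with pmf ≤ p_obs
p-value (two-sided) = 0.01404
→ bracket: 0.01<=p<0.05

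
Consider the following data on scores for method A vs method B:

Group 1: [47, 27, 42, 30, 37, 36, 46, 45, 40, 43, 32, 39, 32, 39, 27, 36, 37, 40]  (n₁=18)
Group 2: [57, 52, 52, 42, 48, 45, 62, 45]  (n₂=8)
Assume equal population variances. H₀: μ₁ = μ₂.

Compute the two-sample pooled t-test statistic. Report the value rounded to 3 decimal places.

x̄₁=37.500, s₁=6.080, n₁=18
x̄₂=50.375, s₂=6.739, n₂=8
s_p² = [17·6.080² + 7·6.739²]/24 = 39.4323
SE = √(s_p²·(1/18+1/8)) = 2.6683
t = (37.500−50.375)/2.6683 = -4.8252
df = 24

test statistic = -4.825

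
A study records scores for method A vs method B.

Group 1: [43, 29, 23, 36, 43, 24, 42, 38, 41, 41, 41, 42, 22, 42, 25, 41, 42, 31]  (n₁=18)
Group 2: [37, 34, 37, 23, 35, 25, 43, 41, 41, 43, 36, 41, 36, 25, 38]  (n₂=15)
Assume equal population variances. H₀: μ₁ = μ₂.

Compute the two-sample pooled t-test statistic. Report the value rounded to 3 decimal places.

test statistic = 0.087

x̄₁=35.889, s₁=7.858, n₁=18
x̄₂=35.667, s₂=6.510, n₂=15
s_p² = [17·7.858² + 14·6.510²]/31 = 53.0036
SE = √(s_p²·(1/18+1/15)) = 2.5452
t = (35.889−35.667)/2.5452 = 0.0873
df = 31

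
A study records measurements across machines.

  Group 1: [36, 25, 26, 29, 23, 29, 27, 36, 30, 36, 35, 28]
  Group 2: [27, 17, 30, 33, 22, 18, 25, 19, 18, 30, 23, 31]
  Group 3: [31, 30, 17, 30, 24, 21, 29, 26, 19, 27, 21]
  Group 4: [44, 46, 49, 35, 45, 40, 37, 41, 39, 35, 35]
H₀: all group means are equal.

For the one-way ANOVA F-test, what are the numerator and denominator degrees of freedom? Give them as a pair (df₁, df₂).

k = 4 groups, N = 46 total
df = (k−1, N−k) = (4−1, 46−4) = (3, 42)

degrees of freedom = [3, 42]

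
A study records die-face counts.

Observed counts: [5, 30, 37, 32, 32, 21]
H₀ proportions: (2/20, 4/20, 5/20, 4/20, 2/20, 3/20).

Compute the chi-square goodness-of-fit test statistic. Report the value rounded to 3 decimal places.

test statistic = 24.694

n = 157; E_i = n·p_i = [15.70, 31.40, 39.25, 31.40, 15.70, 23.55]
χ² = (5−15.70)²/15.70 + (30−31.40)²/31.40 + (37−39.25)²/39.25 + (32−31.40)²/31.40 + (32−15.70)²/15.70 + (21−23.55)²/23.55 = 24.6943
df = 5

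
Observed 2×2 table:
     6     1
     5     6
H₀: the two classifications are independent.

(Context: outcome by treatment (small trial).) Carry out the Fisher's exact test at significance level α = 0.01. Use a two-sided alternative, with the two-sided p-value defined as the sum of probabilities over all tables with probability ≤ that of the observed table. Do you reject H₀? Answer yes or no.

Margins: r₁=7, r₂=11, c₁=11, c₂=7, n=18
p_obs = C(7,6)·C(11,5)/C(18,11); sum pmf over tables with pmf ≤ p_obs
p-value (two-sided) = 0.15074
At α=0.01: p ≥ α → fail to reject H₀

reject H₀: no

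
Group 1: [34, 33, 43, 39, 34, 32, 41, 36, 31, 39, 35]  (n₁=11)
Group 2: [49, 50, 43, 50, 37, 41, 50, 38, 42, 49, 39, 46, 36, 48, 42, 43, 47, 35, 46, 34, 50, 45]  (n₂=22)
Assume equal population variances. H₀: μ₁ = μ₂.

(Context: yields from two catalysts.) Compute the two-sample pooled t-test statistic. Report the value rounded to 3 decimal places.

test statistic = -4.154

x̄₁=36.091, s₁=3.885, n₁=11
x̄₂=43.636, s₂=5.341, n₂=22
s_p² = [10·3.885² + 21·5.341²]/31 = 24.1935
SE = √(s_p²·(1/11+1/22)) = 1.8163
t = (36.091−43.636)/1.8163 = -4.1542
df = 31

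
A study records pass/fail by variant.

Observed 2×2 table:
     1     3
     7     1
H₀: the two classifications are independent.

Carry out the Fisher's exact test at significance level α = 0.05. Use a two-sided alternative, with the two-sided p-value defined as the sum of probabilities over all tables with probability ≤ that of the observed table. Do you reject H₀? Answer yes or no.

reject H₀: no

Margins: r₁=4, r₂=8, c₁=8, c₂=4, n=12
p_obs = C(4,1)·C(8,7)/C(12,8); sum pmf over tables with pmf ≤ p_obs
p-value (two-sided) = 0.06667
At α=0.05: p ≥ α → fail to reject H₀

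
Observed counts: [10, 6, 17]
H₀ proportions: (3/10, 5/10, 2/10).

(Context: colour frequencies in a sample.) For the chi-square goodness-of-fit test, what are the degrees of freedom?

degrees of freedom = 2

df = k − 1 = 3 − 1 = 2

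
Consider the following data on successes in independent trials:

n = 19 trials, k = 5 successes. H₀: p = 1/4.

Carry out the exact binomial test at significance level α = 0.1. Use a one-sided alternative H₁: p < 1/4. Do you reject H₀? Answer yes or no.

reject H₀: no

Exact binomial: n=19, k=5, p₀=1/4=0.2500
P(X≤5) from Σ C(n,i)·p₀^i·(1−p₀)^(n−i)
p-value (one-sided, H₁ less) = 0.66776
At α=0.1: p ≥ α → fail to reject H₀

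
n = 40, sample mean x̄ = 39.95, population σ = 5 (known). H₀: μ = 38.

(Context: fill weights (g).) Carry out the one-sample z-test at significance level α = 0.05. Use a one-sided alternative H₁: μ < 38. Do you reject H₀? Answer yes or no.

reject H₀: no

SE = σ/√n = 5/√40 = 0.7906
z = (x̄−μ₀)/SE = (39.95−38)/0.7906 = 2.4666
p-value (one-sided, H₁ less) = 0.99318
At α=0.05: p ≥ α → fail to reject H₀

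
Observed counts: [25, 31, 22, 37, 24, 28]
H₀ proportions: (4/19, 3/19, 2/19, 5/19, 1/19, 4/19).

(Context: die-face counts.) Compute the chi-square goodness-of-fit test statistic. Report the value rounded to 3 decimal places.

n = 167; E_i = n·p_i = [35.16, 26.37, 17.58, 43.95, 8.79, 35.16]
χ² = (25−35.16)²/35.16 + (31−26.37)²/26.37 + (22−17.58)²/17.58 + (37−43.95)²/43.95 + (24−8.79)²/8.79 + (28−35.16)²/35.16 = 33.7382
df = 5

test statistic = 33.738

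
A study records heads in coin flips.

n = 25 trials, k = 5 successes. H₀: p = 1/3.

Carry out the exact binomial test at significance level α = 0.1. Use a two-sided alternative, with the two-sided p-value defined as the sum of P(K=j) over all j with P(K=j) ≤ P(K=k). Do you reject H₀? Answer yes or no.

reject H₀: no

Exact binomial: n=25, k=5, p₀=1/3=0.3333
P(X=j) = C(n,j)·p₀^j·(1−p₀)^(n−j); p = Σ P(X=j) over j with P(X=j) ≤ P(X=5)
p-value (two-sided) = 0.20375
At α=0.1: p ≥ α → fail to reject H₀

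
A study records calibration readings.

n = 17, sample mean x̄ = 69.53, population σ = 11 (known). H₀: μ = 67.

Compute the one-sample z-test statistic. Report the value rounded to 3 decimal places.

test statistic = 0.948

SE = σ/√n = 11/√17 = 2.6679
z = (x̄−μ₀)/SE = (69.53−67)/2.6679 = 0.9483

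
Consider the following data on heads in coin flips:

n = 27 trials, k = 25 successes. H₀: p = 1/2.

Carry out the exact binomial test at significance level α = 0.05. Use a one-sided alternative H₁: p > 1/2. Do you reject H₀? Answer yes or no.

reject H₀: yes

Exact binomial: n=27, k=25, p₀=1/2=0.5000
P(X≥25) from Σ C(n,i)·p₀^i·(1−p₀)^(n−i)
p-value (one-sided, H₁ greater) = 0.00000
At α=0.05: p < α → reject H₀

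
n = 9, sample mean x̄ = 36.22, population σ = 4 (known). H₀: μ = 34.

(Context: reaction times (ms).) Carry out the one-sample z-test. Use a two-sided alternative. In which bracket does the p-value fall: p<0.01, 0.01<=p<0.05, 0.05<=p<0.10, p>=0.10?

SE = σ/√n = 4/√9 = 1.3333
z = (x̄−μ₀)/SE = (36.22−34)/1.3333 = 1.6650
p-value (two-sided) = 0.09591
→ bracket: 0.05<=p<0.10

p-value bracket: 0.05<=p<0.10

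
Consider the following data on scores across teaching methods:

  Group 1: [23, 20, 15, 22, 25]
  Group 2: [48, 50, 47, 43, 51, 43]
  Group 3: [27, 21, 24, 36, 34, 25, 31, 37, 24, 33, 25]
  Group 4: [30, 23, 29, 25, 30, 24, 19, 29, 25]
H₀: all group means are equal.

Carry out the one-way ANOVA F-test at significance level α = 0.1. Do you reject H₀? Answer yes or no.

Group means [21.00, 47.00, 28.82, 26.00], grand mean 30.258
SSB = Σnᵢ(x̄ᵢ−x̄)² = 2296.299; SSW = ΣΣ(x−x̄ᵢ)² = 537.636
MSB = 2296.299/3 = 765.4330; MSW = 537.636/27 = 19.9125
F = MSB/MSW = 38.4399
df = (3, 27)
p-value (upper-tail) = 0.00000
At α=0.1: p < α → reject H₀

reject H₀: yes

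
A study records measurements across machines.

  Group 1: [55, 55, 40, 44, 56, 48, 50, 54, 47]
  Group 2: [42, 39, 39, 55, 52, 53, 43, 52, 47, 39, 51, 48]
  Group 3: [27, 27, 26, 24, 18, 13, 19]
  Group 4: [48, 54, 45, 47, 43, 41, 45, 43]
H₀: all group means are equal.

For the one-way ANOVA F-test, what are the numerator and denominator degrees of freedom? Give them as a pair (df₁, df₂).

k = 4 groups, N = 36 total
df = (k−1, N−k) = (4−1, 36−4) = (3, 32)

degrees of freedom = [3, 32]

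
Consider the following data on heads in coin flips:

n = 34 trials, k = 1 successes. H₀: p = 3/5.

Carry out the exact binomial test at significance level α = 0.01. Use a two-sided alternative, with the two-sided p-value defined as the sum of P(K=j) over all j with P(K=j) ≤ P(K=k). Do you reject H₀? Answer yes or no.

reject H₀: yes

Exact binomial: n=34, k=1, p₀=3/5=0.6000
P(X=j) = C(n,j)·p₀^j·(1−p₀)^(n−j); p = Σ P(X=j) over j with P(X=j) ≤ P(X=1)
p-value (two-sided) = 0.00000
At α=0.01: p < α → reject H₀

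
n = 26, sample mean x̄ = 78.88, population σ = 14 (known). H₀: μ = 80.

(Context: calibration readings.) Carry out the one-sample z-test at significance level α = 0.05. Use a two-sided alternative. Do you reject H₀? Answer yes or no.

reject H₀: no

SE = σ/√n = 14/√26 = 2.7456
z = (x̄−μ₀)/SE = (78.88−80)/2.7456 = -0.4079
p-value (two-sided) = 0.68333
At α=0.05: p ≥ α → fail to reject H₀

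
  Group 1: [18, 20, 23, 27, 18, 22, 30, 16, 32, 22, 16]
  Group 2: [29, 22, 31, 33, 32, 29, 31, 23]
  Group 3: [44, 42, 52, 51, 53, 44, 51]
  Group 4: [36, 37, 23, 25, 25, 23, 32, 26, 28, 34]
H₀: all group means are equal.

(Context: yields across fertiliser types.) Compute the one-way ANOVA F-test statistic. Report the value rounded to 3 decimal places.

test statistic = 39.723

Group means [22.18, 28.75, 48.14, 28.90], grand mean 30.556
SSB = Σnᵢ(x̄ᵢ−x̄)² = 2989.995; SSW = ΣΣ(x−x̄ᵢ)² = 802.894
MSB = 2989.995/3 = 996.6651; MSW = 802.894/32 = 25.0904
F = MSB/MSW = 39.7229
df = (3, 32)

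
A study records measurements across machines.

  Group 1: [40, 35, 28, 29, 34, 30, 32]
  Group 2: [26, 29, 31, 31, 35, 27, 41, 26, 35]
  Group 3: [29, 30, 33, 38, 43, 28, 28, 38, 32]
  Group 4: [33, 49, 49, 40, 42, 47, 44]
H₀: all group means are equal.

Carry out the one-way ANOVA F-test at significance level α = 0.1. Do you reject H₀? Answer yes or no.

Group means [32.57, 31.22, 33.22, 43.43], grand mean 34.750
SSB = Σnᵢ(x̄ᵢ−x̄)² = 693.460; SSW = ΣΣ(x−x̄ᵢ)² = 728.540
MSB = 693.460/3 = 231.1534; MSW = 728.540/28 = 26.0193
F = MSB/MSW = 8.8839
df = (3, 28)
p-value (upper-tail) = 0.00027
At α=0.1: p < α → reject H₀

reject H₀: yes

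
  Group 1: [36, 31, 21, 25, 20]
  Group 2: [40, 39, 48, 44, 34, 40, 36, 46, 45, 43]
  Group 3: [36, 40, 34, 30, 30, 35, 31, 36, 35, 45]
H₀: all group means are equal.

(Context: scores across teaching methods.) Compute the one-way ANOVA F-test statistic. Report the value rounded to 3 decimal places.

Group means [26.60, 41.50, 35.20], grand mean 36.000
SSB = Σnᵢ(x̄ᵢ−x̄)² = 750.700; SSW = ΣΣ(x−x̄ᵢ)² = 559.300
MSB = 750.700/2 = 375.3500; MSW = 559.300/22 = 25.4227
F = MSB/MSW = 14.7643
df = (2, 22)

test statistic = 14.764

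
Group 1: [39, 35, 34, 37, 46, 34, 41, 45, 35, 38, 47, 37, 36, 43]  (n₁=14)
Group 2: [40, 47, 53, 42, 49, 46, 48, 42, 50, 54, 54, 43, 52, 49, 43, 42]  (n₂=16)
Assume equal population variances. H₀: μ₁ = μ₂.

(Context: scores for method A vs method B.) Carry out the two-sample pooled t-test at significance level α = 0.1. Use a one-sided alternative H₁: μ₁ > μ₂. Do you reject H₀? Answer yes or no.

x̄₁=39.071, s₁=4.548, n₁=14
x̄₂=47.125, s₂=4.717, n₂=16
s_p² = [13·4.548² + 15·4.717²]/28 = 21.5242
SE = √(s_p²·(1/14+1/16)) = 1.6979
t = (39.071−47.125)/1.6979 = -4.7434
df = 28
p-value (one-sided, H₁ greater) = 0.99997
At α=0.1: p ≥ α → fail to reject H₀

reject H₀: no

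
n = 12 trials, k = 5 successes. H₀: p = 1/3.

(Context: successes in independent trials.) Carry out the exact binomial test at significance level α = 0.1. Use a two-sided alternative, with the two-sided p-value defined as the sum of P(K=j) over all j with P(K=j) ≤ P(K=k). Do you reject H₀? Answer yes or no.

reject H₀: no

Exact binomial: n=12, k=5, p₀=1/3=0.3333
P(X=j) = C(n,j)·p₀^j·(1−p₀)^(n−j); p = Σ P(X=j) over j with P(X=j) ≤ P(X=5)
p-value (two-sided) = 0.54960
At α=0.1: p ≥ α → fail to reject H₀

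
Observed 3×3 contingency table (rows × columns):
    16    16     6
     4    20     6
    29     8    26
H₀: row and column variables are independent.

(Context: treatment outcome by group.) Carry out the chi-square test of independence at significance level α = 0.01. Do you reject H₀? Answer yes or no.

Row totals [38, 30, 63], col totals [49, 44, 38], n=131
χ² = (16−14.21)²/14.21 + (16−12.76)²/12.76 + (6−11.02)²/11.02 + (4−11.22)²/11.22 + (20−10.08)²/10.08 + (6−8.70)²/8.70 + (29−23.56)²/23.56 + (8−21.16)²/21.16 + (26−18.27)²/18.27 = 31.2978
df = 4
p-value (upper-tail) = 0.00000
At α=0.01: p < α → reject H₀

reject H₀: yes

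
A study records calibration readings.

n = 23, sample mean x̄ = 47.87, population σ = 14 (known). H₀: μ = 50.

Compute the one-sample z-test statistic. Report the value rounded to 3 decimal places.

test statistic = -0.730

SE = σ/√n = 14/√23 = 2.9192
z = (x̄−μ₀)/SE = (47.87−50)/2.9192 = -0.7297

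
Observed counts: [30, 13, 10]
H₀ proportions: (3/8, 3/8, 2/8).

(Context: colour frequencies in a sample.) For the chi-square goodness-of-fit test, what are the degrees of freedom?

df = k − 1 = 3 − 1 = 2

degrees of freedom = 2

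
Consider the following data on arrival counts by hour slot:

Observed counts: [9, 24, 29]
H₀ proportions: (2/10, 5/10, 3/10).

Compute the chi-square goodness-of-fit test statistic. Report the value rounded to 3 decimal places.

test statistic = 8.328

n = 62; E_i = n·p_i = [12.40, 31.00, 18.60]
χ² = (9−12.40)²/12.40 + (24−31.00)²/31.00 + (29−18.60)²/18.60 = 8.3280
df = 2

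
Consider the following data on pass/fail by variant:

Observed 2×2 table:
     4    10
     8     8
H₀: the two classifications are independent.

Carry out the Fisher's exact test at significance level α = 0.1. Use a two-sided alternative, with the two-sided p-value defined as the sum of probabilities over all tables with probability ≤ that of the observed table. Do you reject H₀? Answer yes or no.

reject H₀: no

Margins: r₁=14, r₂=16, c₁=12, c₂=18, n=30
p_obs = C(14,4)·C(16,8)/C(30,12); sum pmf over tables with pmf ≤ p_obs
p-value (two-sided) = 0.28385
At α=0.1: p ≥ α → fail to reject H₀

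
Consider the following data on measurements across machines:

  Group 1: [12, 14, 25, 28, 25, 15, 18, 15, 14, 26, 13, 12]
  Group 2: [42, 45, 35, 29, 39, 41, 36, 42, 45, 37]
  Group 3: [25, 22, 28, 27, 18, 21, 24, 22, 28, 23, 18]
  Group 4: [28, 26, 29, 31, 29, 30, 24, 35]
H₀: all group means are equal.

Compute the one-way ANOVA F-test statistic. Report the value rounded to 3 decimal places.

test statistic = 38.450

Group means [18.08, 39.10, 23.27, 29.00], grand mean 26.732
SSB = Σnᵢ(x̄ᵢ−x̄)² = 2600.050; SSW = ΣΣ(x−x̄ᵢ)² = 833.998
MSB = 2600.050/3 = 866.6834; MSW = 833.998/37 = 22.5405
F = MSB/MSW = 38.4501
df = (3, 37)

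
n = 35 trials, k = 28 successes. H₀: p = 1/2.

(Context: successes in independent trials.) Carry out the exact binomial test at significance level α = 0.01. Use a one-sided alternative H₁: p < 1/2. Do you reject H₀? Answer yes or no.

Exact binomial: n=35, k=28, p₀=1/2=0.5000
P(X≤28) from Σ C(n,i)·p₀^i·(1−p₀)^(n−i)
p-value (one-sided, H₁ less) = 0.99994
At α=0.01: p ≥ α → fail to reject H₀

reject H₀: no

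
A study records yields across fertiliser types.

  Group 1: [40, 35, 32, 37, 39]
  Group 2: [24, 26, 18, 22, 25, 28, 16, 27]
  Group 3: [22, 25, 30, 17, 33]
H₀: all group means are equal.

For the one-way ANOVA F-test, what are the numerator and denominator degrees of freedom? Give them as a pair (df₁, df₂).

degrees of freedom = [2, 15]

k = 3 groups, N = 18 total
df = (k−1, N−k) = (3−1, 18−3) = (2, 15)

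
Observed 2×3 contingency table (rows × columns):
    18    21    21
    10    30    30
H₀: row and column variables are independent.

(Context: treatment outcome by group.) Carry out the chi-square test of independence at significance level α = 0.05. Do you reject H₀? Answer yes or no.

Row totals [60, 70], col totals [28, 51, 51], n=130
χ² = (18−12.92)²/12.92 + (21−23.54)²/23.54 + (21−23.54)²/23.54 + (10−15.08)²/15.08 + (30−27.46)²/27.46 + (30−27.46)²/27.46 = 4.7209
df = 2
p-value (upper-tail) = 0.09438
At α=0.05: p ≥ α → fail to reject H₀

reject H₀: no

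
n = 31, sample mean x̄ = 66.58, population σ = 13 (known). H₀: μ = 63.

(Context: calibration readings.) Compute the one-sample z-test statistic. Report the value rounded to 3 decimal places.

test statistic = 1.533

SE = σ/√n = 13/√31 = 2.3349
z = (x̄−μ₀)/SE = (66.58−63)/2.3349 = 1.5333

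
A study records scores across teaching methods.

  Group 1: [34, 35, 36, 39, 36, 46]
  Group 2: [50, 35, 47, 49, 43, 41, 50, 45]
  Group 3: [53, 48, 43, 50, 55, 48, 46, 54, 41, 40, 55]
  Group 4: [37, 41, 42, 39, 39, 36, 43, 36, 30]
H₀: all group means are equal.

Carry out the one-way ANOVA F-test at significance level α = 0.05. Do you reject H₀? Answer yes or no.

reject H₀: yes

Group means [37.67, 45.00, 48.45, 38.11], grand mean 43.000
SSB = Σnᵢ(x̄ᵢ−x̄)² = 745.051; SSW = ΣΣ(x−x̄ᵢ)² = 714.949
MSB = 745.051/3 = 248.3502; MSW = 714.949/30 = 23.8316
F = MSB/MSW = 10.4210
df = (3, 30)
p-value (upper-tail) = 0.00007
At α=0.05: p < α → reject H₀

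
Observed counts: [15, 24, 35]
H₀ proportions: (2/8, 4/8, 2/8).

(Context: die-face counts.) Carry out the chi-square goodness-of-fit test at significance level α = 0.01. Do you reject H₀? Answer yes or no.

reject H₀: yes

n = 74; E_i = n·p_i = [18.50, 37.00, 18.50]
χ² = (15−18.50)²/18.50 + (24−37.00)²/37.00 + (35−18.50)²/18.50 = 19.9459
df = 2
p-value (upper-tail) = 0.00005
At α=0.01: p < α → reject H₀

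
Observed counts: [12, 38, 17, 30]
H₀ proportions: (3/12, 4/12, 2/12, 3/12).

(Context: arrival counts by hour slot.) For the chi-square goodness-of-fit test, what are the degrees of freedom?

degrees of freedom = 3

df = k − 1 = 4 − 1 = 3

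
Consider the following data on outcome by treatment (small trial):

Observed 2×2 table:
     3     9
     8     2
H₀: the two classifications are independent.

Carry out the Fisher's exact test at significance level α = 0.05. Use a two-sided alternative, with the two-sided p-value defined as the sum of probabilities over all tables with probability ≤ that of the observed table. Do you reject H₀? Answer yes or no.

reject H₀: yes

Margins: r₁=12, r₂=10, c₁=11, c₂=11, n=22
p_obs = C(12,3)·C(10,8)/C(22,11); sum pmf over tables with pmf ≤ p_obs
p-value (two-sided) = 0.02997
At α=0.05: p < α → reject H₀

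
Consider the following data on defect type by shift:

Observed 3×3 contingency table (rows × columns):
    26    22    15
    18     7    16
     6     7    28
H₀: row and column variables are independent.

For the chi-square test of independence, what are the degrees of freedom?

degrees of freedom = 4

df = (r−1)(c−1) = (3−1)·(3−1) = 4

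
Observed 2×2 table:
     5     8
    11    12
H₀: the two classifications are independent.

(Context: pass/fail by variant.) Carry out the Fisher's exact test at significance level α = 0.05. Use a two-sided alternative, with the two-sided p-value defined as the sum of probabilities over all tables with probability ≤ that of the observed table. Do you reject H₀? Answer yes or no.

Margins: r₁=13, r₂=23, c₁=16, c₂=20, n=36
p_obs = C(13,5)·C(23,11)/C(36,16); sum pmf over tables with pmf ≤ p_obs
p-value (two-sided) = 0.73136
At α=0.05: p ≥ α → fail to reject H₀

reject H₀: no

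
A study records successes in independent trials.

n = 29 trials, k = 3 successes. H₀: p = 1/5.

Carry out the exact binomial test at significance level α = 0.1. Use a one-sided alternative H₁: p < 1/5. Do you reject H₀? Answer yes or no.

reject H₀: no

Exact binomial: n=29, k=3, p₀=1/5=0.2000
P(X≤3) from Σ C(n,i)·p₀^i·(1−p₀)^(n−i)
p-value (one-sided, H₁ less) = 0.14038
At α=0.1: p ≥ α → fail to reject H₀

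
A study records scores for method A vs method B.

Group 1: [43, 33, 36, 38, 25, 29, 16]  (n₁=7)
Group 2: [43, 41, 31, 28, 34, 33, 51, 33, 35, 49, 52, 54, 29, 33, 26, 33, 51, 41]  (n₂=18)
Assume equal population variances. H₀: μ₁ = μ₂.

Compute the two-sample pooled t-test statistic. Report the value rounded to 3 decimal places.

test statistic = -1.788

x̄₁=31.429, s₁=8.997, n₁=7
x̄₂=38.722, s₂=9.215, n₂=18
s_p² = [6·8.997² + 17·9.215²]/23 = 83.8837
SE = √(s_p²·(1/7+1/18)) = 4.0797
t = (31.429−38.722)/4.0797 = -1.7878
df = 23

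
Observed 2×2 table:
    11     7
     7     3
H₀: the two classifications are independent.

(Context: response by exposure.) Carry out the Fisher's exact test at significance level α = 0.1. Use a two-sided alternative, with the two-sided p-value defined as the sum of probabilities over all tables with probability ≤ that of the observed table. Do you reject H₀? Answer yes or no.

reject H₀: no

Margins: r₁=18, r₂=10, c₁=18, c₂=10, n=28
p_obs = C(18,11)·C(10,7)/C(28,18); sum pmf over tables with pmf ≤ p_obs
p-value (two-sided) = 0.70293
At α=0.1: p ≥ α → fail to reject H₀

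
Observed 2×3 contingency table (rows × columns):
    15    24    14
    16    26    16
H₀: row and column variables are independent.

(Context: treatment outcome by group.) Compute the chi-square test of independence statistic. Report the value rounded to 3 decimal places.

Row totals [53, 58], col totals [31, 50, 30], n=111
χ² = (15−14.80)²/14.80 + (24−23.87)²/23.87 + (14−14.32)²/14.32 + (16−16.20)²/16.20 + (26−26.13)²/26.13 + (16−15.68)²/15.68 = 0.0204
df = 2

test statistic = 0.020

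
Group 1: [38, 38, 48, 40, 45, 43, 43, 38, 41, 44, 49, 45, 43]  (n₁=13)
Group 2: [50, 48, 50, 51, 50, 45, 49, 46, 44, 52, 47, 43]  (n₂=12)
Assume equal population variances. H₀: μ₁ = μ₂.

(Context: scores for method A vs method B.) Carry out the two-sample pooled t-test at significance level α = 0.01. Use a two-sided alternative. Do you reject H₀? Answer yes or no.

x̄₁=42.692, s₁=3.614, n₁=13
x̄₂=47.917, s₂=2.906, n₂=12
s_p² = [12·3.614² + 11·2.906²]/23 = 10.8559
SE = √(s_p²·(1/13+1/12)) = 1.3190
t = (42.692−47.917)/1.3190 = -3.9609
df = 23
p-value (two-sided) = 0.00062
At α=0.01: p < α → reject H₀

reject H₀: yes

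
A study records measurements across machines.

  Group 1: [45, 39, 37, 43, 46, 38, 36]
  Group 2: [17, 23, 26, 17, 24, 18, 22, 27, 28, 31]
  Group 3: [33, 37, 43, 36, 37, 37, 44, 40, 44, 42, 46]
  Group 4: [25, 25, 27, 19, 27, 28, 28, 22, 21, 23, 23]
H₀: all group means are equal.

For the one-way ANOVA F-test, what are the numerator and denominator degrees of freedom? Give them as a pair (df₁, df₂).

degrees of freedom = [3, 35]

k = 4 groups, N = 39 total
df = (k−1, N−k) = (4−1, 39−4) = (3, 35)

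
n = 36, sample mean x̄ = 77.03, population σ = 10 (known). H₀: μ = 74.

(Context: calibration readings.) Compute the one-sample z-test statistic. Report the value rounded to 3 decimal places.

test statistic = 1.818

SE = σ/√n = 10/√36 = 1.6667
z = (x̄−μ₀)/SE = (77.03−74)/1.6667 = 1.8180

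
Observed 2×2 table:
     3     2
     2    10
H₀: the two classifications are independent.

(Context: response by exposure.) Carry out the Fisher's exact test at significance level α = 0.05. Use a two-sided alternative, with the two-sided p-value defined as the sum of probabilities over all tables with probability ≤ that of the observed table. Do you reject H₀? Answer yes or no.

reject H₀: no

Margins: r₁=5, r₂=12, c₁=5, c₂=12, n=17
p_obs = C(5,3)·C(12,2)/C(17,5); sum pmf over tables with pmf ≤ p_obs
p-value (two-sided) = 0.11652
At α=0.05: p ≥ α → fail to reject H₀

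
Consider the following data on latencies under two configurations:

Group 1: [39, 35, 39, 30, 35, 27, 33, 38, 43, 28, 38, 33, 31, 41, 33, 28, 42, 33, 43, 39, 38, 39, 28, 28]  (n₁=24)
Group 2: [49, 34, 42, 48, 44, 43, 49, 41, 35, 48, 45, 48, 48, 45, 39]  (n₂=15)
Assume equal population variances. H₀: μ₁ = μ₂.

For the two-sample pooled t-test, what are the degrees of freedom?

degrees of freedom = 37

df = n₁ + n₂ − 2 = 24 + 15 − 2 = 37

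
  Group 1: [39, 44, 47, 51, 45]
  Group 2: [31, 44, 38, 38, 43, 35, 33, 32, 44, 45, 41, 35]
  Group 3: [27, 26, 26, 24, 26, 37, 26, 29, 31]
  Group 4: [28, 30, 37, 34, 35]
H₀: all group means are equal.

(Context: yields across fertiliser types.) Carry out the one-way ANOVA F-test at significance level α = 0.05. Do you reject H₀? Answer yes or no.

Group means [45.20, 38.25, 28.00, 32.80], grand mean 35.516
SSB = Σnᵢ(x̄ᵢ−x̄)² = 1103.892; SSW = ΣΣ(x−x̄ᵢ)² = 537.850
MSB = 1103.892/3 = 367.9640; MSW = 537.850/27 = 19.9204
F = MSB/MSW = 18.4717
df = (3, 27)
p-value (upper-tail) = 0.00000
At α=0.05: p < α → reject H₀

reject H₀: yes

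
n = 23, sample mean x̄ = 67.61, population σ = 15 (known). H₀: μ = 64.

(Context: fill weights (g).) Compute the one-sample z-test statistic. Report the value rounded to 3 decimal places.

SE = σ/√n = 15/√23 = 3.1277
z = (x̄−μ₀)/SE = (67.61−64)/3.1277 = 1.1542

test statistic = 1.154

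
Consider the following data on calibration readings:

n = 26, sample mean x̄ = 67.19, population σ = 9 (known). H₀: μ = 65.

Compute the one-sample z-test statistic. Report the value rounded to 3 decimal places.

SE = σ/√n = 9/√26 = 1.7650
z = (x̄−μ₀)/SE = (67.19−65)/1.7650 = 1.2408

test statistic = 1.241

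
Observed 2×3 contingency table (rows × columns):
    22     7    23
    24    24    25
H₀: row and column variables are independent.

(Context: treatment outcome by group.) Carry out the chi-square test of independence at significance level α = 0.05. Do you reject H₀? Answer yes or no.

reject H₀: yes

Row totals [52, 73], col totals [46, 31, 48], n=125
χ² = (22−19.14)²/19.14 + (7−12.90)²/12.90 + (23−19.97)²/19.97 + (24−26.86)²/26.86 + (24−18.10)²/18.10 + (25−28.03)²/28.03 = 6.1381
df = 2
p-value (upper-tail) = 0.04646
At α=0.05: p < α → reject H₀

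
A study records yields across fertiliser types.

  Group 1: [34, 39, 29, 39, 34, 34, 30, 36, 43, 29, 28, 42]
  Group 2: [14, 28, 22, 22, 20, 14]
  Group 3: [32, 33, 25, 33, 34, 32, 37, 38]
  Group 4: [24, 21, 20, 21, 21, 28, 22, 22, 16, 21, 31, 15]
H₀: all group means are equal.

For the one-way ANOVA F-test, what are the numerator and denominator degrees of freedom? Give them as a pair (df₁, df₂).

k = 4 groups, N = 38 total
df = (k−1, N−k) = (4−1, 38−4) = (3, 34)

degrees of freedom = [3, 34]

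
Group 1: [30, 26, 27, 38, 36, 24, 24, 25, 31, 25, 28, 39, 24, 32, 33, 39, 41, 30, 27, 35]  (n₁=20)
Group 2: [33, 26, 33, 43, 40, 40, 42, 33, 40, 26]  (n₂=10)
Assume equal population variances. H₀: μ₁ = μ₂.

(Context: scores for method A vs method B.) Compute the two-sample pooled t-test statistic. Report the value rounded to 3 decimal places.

test statistic = -2.153

x̄₁=30.700, s₁=5.658, n₁=20
x̄₂=35.600, s₂=6.310, n₂=10
s_p² = [19·5.658² + 9·6.310²]/28 = 34.5214
SE = √(s_p²·(1/20+1/10)) = 2.2756
t = (30.700−35.600)/2.2756 = -2.1533
df = 28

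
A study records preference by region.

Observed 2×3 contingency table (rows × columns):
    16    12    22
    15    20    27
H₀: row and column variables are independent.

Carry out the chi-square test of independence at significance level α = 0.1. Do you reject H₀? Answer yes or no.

reject H₀: no

Row totals [50, 62], col totals [31, 32, 49], n=112
χ² = (16−13.84)²/13.84 + (12−14.29)²/14.29 + (22−21.88)²/21.88 + (15−17.16)²/17.16 + (20−17.71)²/17.71 + (27−27.12)²/27.12 = 1.2713
df = 2
p-value (upper-tail) = 0.52958
At α=0.1: p ≥ α → fail to reject H₀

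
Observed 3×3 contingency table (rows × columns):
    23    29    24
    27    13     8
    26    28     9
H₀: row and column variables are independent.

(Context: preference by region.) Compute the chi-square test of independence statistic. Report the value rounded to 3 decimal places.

test statistic = 12.622

Row totals [76, 48, 63], col totals [76, 70, 41], n=187
χ² = (23−30.89)²/30.89 + (29−28.45)²/28.45 + (24−16.66)²/16.66 + (27−19.51)²/19.51 + (13−17.97)²/17.97 + (8−10.52)²/10.52 + (26−25.60)²/25.60 + (28−23.58)²/23.58 + (9−13.81)²/13.81 = 12.6220
df = 4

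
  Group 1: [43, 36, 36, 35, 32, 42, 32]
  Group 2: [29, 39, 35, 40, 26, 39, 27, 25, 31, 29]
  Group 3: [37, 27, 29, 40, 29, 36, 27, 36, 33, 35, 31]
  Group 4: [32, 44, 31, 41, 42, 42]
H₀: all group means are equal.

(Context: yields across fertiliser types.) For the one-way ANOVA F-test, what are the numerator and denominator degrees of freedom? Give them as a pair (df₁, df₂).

degrees of freedom = [3, 30]

k = 4 groups, N = 34 total
df = (k−1, N−k) = (4−1, 34−4) = (3, 30)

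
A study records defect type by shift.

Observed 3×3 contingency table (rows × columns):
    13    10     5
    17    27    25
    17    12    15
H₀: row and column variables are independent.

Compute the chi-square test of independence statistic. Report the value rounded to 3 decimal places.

test statistic = 6.675

Row totals [28, 69, 44], col totals [47, 49, 45], n=141
χ² = (13−9.33)²/9.33 + (10−9.73)²/9.73 + (5−8.94)²/8.94 + (17−23.00)²/23.00 + (27−23.98)²/23.98 + (25−22.02)²/22.02 + (17−14.67)²/14.67 + (12−15.29)²/15.29 + (15−14.04)²/14.04 = 6.6753
df = 4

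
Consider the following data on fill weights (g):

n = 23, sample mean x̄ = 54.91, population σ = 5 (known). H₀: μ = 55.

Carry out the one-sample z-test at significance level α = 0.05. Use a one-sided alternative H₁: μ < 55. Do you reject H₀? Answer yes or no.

SE = σ/√n = 5/√23 = 1.0426
z = (x̄−μ₀)/SE = (54.91−55)/1.0426 = -0.0863
p-value (one-sided, H₁ less) = 0.46560
At α=0.05: p ≥ α → fail to reject H₀

reject H₀: no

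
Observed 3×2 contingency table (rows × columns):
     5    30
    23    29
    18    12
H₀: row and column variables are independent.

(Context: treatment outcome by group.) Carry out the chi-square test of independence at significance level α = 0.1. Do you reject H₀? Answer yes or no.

reject H₀: yes

Row totals [35, 52, 30], col totals [46, 71], n=117
χ² = (5−13.76)²/13.76 + (30−21.24)²/21.24 + (23−20.44)²/20.44 + (29−31.56)²/31.56 + (18−11.79)²/11.79 + (12−18.21)²/18.21 = 15.0968
df = 2
p-value (upper-tail) = 0.00053
At α=0.1: p < α → reject H₀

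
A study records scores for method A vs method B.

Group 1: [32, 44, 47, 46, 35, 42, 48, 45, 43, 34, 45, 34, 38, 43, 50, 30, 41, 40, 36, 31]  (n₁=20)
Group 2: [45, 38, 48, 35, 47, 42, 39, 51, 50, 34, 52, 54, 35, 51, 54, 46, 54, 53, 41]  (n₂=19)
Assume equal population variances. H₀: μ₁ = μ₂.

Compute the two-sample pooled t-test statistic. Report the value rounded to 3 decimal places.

test statistic = -2.639

x̄₁=40.200, s₁=6.066, n₁=20
x̄₂=45.737, s₂=7.023, n₂=19
s_p² = [19·6.066² + 18·7.023²]/37 = 42.8888
SE = √(s_p²·(1/20+1/19)) = 2.0980
t = (40.200−45.737)/2.0980 = -2.6391
df = 37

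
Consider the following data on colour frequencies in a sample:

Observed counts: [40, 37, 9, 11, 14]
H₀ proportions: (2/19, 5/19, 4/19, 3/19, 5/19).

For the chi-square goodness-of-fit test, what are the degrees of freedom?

df = k − 1 = 5 − 1 = 4

degrees of freedom = 4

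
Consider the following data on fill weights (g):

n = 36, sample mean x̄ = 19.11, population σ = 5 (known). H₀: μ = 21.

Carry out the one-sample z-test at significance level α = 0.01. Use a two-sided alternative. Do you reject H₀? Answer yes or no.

SE = σ/√n = 5/√36 = 0.8333
z = (x̄−μ₀)/SE = (19.11−21)/0.8333 = -2.2680
p-value (two-sided) = 0.02333
At α=0.01: p ≥ α → fail to reject H₀

reject H₀: no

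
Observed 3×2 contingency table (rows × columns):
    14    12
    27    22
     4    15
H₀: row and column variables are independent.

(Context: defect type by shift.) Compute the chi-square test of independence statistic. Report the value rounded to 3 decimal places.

Row totals [26, 49, 19], col totals [45, 49], n=94
χ² = (14−12.45)²/12.45 + (12−13.55)²/13.55 + (27−23.46)²/23.46 + (22−25.54)²/25.54 + (4−9.10)²/9.10 + (15−9.90)²/9.90 = 6.8747
df = 2

test statistic = 6.875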